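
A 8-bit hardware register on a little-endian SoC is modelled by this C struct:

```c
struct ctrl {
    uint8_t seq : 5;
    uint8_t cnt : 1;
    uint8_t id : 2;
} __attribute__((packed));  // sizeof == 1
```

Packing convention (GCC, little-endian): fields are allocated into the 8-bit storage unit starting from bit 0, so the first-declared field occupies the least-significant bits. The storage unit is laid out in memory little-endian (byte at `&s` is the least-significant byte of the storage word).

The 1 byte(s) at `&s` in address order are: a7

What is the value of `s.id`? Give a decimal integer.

[0]=0xa7 (little-endian) → word 0xa7
seq [0+:5] = (word>>0) & 0x1f = 7
cnt [5+:1] = (word>>5) & 0x1 = 1
id [6+:2] = (word>>6) & 0x3 = 2  ←

2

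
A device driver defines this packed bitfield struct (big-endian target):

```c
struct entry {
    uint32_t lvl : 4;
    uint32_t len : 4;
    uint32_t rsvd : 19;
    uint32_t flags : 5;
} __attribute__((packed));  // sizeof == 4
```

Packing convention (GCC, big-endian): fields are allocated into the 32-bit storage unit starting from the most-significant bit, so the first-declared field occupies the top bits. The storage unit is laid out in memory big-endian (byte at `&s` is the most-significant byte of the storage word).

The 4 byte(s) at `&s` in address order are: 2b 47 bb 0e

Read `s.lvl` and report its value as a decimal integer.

2

[0]=0x2b [1]=0x47 [2]=0xbb [3]=0x0e (big-endian) → word 0x2b47bb0e
lvl:4 @ bit 28 → (0x2b47bb0e>>28)&0xf = 0x2  ←
len:4 @ bit 24 → (0x2b47bb0e>>24)&0xf = 0xb
rsvd:19 @ bit 5 → (0x2b47bb0e>>5)&0x7ffff = 0x23dd8
flags:5 @ bit 0 → (0x2b47bb0e>>0)&0x1f = 0xe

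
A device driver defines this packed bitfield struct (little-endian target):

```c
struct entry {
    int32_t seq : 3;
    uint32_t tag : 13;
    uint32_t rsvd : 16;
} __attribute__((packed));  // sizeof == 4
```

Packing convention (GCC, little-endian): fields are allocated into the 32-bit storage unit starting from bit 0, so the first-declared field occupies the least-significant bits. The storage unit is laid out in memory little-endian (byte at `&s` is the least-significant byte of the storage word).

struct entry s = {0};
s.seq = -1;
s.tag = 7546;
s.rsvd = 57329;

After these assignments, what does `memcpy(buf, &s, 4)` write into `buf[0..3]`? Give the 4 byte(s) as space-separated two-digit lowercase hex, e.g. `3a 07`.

d7 eb f1 df

seq (3b) val=-1 bits=0x7 at bit 0: 0x00000007
tag (13b) val=7546 bits=0x1d7a at bit 3: 0x0000ebd7
rsvd (16b) val=57329 bits=0xdff1 at bit 16: 0xdff1ebd7
word = 0xdff1ebd7 → little-endian bytes:
  [0]=0xd7  [1]=0xeb  [2]=0xf1  [3]=0xdf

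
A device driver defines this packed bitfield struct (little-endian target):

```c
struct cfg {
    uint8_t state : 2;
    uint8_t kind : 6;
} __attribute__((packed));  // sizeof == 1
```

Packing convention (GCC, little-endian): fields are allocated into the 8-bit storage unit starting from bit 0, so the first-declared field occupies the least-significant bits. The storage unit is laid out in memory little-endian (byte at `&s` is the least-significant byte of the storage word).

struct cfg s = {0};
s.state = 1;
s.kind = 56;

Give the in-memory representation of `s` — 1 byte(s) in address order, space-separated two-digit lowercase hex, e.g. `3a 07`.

e1

[0+:2] state=1 & 0x3 = 0x1; word=0x01
[2+:6] kind=56 & 0x3f = 0x38; word=0xe1
word = 0xe1 → little-endian bytes:
  [0]=0xe1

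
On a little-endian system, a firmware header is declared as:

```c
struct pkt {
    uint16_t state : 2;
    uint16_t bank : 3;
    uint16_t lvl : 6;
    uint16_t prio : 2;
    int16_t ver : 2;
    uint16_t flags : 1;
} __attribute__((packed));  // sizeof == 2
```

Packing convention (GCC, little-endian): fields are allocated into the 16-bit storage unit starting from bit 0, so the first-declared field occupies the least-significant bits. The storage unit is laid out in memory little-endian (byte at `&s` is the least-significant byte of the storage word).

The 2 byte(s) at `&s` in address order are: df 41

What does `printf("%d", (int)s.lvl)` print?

14

[0]=0xdf [1]=0x41 (little-endian) → word 0x41df
state:2 @ bit 0 → (0x41df>>0)&0x3 = 0x3
bank:3 @ bit 2 → (0x41df>>2)&0x7 = 0x7
lvl:6 @ bit 5 → (0x41df>>5)&0x3f = 0xe  ←
prio:2 @ bit 11 → (0x41df>>11)&0x3 = 0x0
ver:2 @ bit 13 → (0x41df>>13)&0x3 = 0x2
flags:1 @ bit 15 → (0x41df>>15)&0x1 = 0x0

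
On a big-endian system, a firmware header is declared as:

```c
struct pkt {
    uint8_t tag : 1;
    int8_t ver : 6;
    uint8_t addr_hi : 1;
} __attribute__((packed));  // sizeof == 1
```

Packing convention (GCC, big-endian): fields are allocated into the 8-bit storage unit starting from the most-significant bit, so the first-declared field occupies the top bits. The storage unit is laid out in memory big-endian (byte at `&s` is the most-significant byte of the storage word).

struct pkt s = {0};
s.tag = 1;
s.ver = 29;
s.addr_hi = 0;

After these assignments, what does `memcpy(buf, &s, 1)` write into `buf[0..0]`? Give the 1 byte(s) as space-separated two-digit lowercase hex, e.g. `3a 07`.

tag (1b) val=1 bits=0x1 at bit 7: 0x80
ver (6b) val=29 bits=0x1d at bit 1: 0xba
addr_hi (1b) val=0 bits=0x0 at bit 0: 0xba
word = 0xba → big-endian bytes:
  [0]=0xba

ba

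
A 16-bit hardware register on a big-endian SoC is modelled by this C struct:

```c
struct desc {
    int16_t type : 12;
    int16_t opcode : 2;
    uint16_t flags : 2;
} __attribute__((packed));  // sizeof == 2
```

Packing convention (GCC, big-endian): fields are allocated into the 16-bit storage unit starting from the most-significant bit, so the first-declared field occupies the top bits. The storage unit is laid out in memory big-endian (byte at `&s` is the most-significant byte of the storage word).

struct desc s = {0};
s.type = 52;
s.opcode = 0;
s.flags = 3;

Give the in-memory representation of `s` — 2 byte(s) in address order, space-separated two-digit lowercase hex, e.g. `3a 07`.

03 43

type:12 = 52 → 0x34 << 4 → word 0x0340
opcode:2 = 0 → 0x0 << 2 → word 0x0340
flags:2 = 3 → 0x3 << 0 → word 0x0343
word = 0x0343 → big-endian bytes:
  [0]=0x03  [1]=0x43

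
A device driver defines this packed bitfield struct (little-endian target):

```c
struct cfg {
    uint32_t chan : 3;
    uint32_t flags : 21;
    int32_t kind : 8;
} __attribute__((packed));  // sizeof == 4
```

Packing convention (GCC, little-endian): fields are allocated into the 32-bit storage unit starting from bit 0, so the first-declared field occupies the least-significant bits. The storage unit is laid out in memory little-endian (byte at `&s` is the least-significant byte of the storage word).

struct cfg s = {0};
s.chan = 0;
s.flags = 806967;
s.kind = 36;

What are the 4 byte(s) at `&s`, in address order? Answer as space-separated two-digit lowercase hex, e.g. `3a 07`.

[0+:3] chan=0 & 0x7 = 0x0; word=0x00000000
[3+:21] flags=806967 & 0x1fffff = 0xc5037; word=0x006281b8
[24+:8] kind=36 & 0xff = 0x24; word=0x246281b8
word = 0x246281b8 → little-endian bytes:
  [0]=0xb8  [1]=0x81  [2]=0x62  [3]=0x24

b8 81 62 24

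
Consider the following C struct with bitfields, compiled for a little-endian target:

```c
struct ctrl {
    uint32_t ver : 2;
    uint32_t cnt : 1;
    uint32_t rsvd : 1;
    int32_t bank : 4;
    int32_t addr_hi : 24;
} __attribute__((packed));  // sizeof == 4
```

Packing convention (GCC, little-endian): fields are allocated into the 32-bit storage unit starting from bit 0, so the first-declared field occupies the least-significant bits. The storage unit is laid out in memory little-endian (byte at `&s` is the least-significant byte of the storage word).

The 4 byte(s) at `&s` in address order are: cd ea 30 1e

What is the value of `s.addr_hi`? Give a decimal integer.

1978602

[0]=0xcd [1]=0xea [2]=0x30 [3]=0x1e (little-endian) → word 0x1e30eacd
ver [0+:2] = (word>>0) & 0x3 = 1
cnt [2+:1] = (word>>2) & 0x1 = 1
rsvd [3+:1] = (word>>3) & 0x1 = 1
bank [4+:4] = (word>>4) & 0xf = 12
addr_hi [8+:24] = (word>>8) & 0xffffff = 1978602  ←
addr_hi signed 24b, MSB=0: value = 1978602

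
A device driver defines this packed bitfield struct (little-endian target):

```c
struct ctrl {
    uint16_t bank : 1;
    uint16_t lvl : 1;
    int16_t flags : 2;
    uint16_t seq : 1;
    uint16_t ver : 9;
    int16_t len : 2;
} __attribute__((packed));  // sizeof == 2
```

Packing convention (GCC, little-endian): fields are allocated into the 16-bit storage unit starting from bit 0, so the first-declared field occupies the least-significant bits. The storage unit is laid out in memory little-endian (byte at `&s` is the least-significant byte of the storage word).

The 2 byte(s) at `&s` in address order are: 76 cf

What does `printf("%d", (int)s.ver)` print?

123

[0]=0x76 [1]=0xcf (little-endian) → word 0xcf76
bank [0+:1] = (word>>0) & 0x1 = 0
lvl [1+:1] = (word>>1) & 0x1 = 1
flags [2+:2] = (word>>2) & 0x3 = 1
seq [4+:1] = (word>>4) & 0x1 = 1
ver [5+:9] = (word>>5) & 0x1ff = 123  ←
len [14+:2] = (word>>14) & 0x3 = 3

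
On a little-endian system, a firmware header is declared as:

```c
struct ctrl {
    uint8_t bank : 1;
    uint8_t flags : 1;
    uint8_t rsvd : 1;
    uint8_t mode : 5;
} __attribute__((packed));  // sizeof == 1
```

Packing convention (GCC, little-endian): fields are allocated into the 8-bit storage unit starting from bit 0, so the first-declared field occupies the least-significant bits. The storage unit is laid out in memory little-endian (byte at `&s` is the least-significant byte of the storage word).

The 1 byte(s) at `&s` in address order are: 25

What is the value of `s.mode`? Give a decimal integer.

4

[0]=0x25 (little-endian) → word 0x25
bank:1 @ bit 0 → (0x25>>0)&0x1 = 0x1
flags:1 @ bit 1 → (0x25>>1)&0x1 = 0x0
rsvd:1 @ bit 2 → (0x25>>2)&0x1 = 0x1
mode:5 @ bit 3 → (0x25>>3)&0x1f = 0x4  ←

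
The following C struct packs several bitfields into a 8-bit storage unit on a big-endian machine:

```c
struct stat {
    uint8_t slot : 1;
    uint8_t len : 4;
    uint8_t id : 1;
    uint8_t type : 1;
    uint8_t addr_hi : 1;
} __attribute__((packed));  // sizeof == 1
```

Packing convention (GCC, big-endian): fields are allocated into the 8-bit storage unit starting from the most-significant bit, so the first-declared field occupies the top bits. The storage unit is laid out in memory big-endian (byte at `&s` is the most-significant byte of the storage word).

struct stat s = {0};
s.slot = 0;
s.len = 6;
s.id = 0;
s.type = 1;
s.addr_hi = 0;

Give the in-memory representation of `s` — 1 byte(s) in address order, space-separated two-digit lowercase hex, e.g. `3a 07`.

slot (1b) val=0 bits=0x0 at bit 7: 0x00
len (4b) val=6 bits=0x6 at bit 3: 0x30
id (1b) val=0 bits=0x0 at bit 2: 0x30
type (1b) val=1 bits=0x1 at bit 1: 0x32
addr_hi (1b) val=0 bits=0x0 at bit 0: 0x32
word = 0x32 → big-endian bytes:
  [0]=0x32

32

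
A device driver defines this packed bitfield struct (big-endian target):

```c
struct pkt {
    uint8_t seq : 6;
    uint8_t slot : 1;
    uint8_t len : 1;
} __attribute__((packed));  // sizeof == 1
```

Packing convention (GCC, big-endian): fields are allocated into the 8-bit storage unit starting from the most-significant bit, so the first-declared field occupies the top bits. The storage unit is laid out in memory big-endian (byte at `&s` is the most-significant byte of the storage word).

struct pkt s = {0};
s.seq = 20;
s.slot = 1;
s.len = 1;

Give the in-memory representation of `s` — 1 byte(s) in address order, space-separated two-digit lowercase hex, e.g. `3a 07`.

53

seq:6 = 20 → 0x14 << 2 → word 0x50
slot:1 = 1 → 0x1 << 1 → word 0x52
len:1 = 1 → 0x1 << 0 → word 0x53
word = 0x53 → big-endian bytes:
  [0]=0x53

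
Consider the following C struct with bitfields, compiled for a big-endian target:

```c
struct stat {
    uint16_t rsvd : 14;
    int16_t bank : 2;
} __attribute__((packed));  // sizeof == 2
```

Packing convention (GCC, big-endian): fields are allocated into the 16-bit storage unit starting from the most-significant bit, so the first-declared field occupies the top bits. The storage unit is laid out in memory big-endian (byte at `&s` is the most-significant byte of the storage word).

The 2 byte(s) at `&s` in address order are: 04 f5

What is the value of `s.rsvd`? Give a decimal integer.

317

[0]=0x04 [1]=0xf5 (big-endian) → word 0x04f5
rsvd [2+:14] = (word>>2) & 0x3fff = 317  ←
bank [0+:2] = (word>>0) & 0x3 = 1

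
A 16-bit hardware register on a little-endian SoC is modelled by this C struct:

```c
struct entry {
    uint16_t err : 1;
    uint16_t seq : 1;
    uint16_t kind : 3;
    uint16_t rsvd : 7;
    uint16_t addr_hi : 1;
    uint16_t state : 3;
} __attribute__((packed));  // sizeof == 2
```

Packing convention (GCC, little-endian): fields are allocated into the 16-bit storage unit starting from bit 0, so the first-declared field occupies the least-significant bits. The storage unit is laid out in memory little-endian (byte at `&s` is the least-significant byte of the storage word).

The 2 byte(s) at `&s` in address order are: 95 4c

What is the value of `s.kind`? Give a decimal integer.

5

[0]=0x95 [1]=0x4c (little-endian) → word 0x4c95
err:1 @ bit 0 → (0x4c95>>0)&0x1 = 0x1
seq:1 @ bit 1 → (0x4c95>>1)&0x1 = 0x0
kind:3 @ bit 2 → (0x4c95>>2)&0x7 = 0x5  ←
rsvd:7 @ bit 5 → (0x4c95>>5)&0x7f = 0x64
addr_hi:1 @ bit 12 → (0x4c95>>12)&0x1 = 0x0
state:3 @ bit 13 → (0x4c95>>13)&0x7 = 0x2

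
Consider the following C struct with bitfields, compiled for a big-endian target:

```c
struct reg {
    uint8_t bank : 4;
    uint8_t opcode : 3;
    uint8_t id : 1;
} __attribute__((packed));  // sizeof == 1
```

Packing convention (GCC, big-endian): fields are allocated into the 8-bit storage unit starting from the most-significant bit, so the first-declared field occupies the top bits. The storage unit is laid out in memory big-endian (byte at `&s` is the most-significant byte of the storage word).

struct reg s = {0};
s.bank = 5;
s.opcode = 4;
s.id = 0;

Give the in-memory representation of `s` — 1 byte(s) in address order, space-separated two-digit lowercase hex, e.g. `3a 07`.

58

bank (4b) val=5 bits=0x5 at bit 4: 0x50
opcode (3b) val=4 bits=0x4 at bit 1: 0x58
id (1b) val=0 bits=0x0 at bit 0: 0x58
word = 0x58 → big-endian bytes:
  [0]=0x58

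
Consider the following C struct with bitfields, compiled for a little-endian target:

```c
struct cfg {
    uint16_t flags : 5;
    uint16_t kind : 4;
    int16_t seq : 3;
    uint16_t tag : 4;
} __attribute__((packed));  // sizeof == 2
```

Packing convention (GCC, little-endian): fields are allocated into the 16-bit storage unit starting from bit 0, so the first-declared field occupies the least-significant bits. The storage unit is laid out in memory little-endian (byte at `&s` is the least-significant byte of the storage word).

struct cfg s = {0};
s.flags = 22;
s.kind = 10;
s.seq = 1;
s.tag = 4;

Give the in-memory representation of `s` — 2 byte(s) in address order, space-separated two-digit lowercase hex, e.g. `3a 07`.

56 43

[0+:5] flags=22 & 0x1f = 0x16; word=0x0016
[5+:4] kind=10 & 0xf = 0xa; word=0x0156
[9+:3] seq=1 & 0x7 = 0x1; word=0x0356
[12+:4] tag=4 & 0xf = 0x4; word=0x4356
word = 0x4356 → little-endian bytes:
  [0]=0x56  [1]=0x43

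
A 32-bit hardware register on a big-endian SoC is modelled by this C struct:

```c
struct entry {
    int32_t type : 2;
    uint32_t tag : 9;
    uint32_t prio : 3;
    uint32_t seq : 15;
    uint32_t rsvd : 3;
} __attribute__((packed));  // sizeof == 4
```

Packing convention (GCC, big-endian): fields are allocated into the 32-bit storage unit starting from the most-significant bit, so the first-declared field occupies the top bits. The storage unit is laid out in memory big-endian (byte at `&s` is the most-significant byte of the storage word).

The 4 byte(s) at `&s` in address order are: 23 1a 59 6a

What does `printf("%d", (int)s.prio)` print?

[0]=0x23 [1]=0x1a [2]=0x59 [3]=0x6a (big-endian) → word 0x231a596a
type:2 @ bit 30 → (0x231a596a>>30)&0x3 = 0x0
tag:9 @ bit 21 → (0x231a596a>>21)&0x1ff = 0x118
prio:3 @ bit 18 → (0x231a596a>>18)&0x7 = 0x6  ←
seq:15 @ bit 3 → (0x231a596a>>3)&0x7fff = 0x4b2d
rsvd:3 @ bit 0 → (0x231a596a>>0)&0x7 = 0x2

6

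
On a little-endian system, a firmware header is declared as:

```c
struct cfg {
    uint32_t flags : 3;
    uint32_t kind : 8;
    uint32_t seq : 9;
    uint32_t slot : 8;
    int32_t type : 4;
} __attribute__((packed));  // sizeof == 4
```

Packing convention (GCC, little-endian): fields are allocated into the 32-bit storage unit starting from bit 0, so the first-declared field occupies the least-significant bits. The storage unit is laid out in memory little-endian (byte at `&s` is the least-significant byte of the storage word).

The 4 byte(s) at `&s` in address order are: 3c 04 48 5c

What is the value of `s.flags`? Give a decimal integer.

4

[0]=0x3c [1]=0x04 [2]=0x48 [3]=0x5c (little-endian) → word 0x5c48043c
flags:3 @ bit 0 → (0x5c48043c>>0)&0x7 = 0x4  ←
kind:8 @ bit 3 → (0x5c48043c>>3)&0xff = 0x87
seq:9 @ bit 11 → (0x5c48043c>>11)&0x1ff = 0x100
slot:8 @ bit 20 → (0x5c48043c>>20)&0xff = 0xc4
type:4 @ bit 28 → (0x5c48043c>>28)&0xf = 0x5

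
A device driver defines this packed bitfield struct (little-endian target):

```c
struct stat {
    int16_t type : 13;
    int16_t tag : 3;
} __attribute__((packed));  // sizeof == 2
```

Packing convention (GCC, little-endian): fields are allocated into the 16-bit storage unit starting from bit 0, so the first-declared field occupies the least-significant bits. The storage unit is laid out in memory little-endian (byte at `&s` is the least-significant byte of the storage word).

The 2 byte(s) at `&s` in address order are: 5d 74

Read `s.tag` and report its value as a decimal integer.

3

[0]=0x5d [1]=0x74 (little-endian) → word 0x745d
type:13 @ bit 0 → (0x745d>>0)&0x1fff = 0x145d
tag:3 @ bit 13 → (0x745d>>13)&0x7 = 0x3  ←
tag signed 3b, MSB=0: value = 3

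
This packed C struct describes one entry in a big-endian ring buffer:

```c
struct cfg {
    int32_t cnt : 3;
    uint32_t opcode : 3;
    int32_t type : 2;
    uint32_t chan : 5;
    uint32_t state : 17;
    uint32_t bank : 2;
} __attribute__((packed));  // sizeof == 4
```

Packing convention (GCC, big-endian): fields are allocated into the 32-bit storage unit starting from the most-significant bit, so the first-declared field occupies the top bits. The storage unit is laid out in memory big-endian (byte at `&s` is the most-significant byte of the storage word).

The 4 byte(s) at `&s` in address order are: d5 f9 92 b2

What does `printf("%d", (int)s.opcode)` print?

[0]=0xd5 [1]=0xf9 [2]=0x92 [3]=0xb2 (big-endian) → word 0xd5f992b2
cnt:3 @ bit 29 → (0xd5f992b2>>29)&0x7 = 0x6
opcode:3 @ bit 26 → (0xd5f992b2>>26)&0x7 = 0x5  ←
type:2 @ bit 24 → (0xd5f992b2>>24)&0x3 = 0x1
chan:5 @ bit 19 → (0xd5f992b2>>19)&0x1f = 0x1f
state:17 @ bit 2 → (0xd5f992b2>>2)&0x1ffff = 0x64ac
bank:2 @ bit 0 → (0xd5f992b2>>0)&0x3 = 0x2

5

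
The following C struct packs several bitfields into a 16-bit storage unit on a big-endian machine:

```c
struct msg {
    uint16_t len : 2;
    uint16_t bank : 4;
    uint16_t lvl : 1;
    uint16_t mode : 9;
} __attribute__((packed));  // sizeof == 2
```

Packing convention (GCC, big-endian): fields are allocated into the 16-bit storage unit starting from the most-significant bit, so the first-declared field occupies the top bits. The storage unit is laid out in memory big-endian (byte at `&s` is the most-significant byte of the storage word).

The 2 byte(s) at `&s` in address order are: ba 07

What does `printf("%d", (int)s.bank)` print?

14

[0]=0xba [1]=0x07 (big-endian) → word 0xba07
len:2 @ bit 14 → (0xba07>>14)&0x3 = 0x2
bank:4 @ bit 10 → (0xba07>>10)&0xf = 0xe  ←
lvl:1 @ bit 9 → (0xba07>>9)&0x1 = 0x1
mode:9 @ bit 0 → (0xba07>>0)&0x1ff = 0x7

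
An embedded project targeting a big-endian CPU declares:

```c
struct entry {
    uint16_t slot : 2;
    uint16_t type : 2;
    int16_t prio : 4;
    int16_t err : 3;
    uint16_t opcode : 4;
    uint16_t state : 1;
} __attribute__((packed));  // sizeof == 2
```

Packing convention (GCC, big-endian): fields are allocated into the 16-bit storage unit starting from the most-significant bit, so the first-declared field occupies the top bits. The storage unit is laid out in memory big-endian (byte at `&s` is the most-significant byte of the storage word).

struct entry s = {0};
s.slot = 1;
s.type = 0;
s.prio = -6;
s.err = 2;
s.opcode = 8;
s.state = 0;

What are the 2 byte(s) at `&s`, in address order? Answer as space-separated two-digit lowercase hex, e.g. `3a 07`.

slot:2 = 1 → 0x1 << 14 → word 0x4000
type:2 = 0 → 0x0 << 12 → word 0x4000
prio:4 = -6 → 0xa << 8 → word 0x4a00
err:3 = 2 → 0x2 << 5 → word 0x4a40
opcode:4 = 8 → 0x8 << 1 → word 0x4a50
state:1 = 0 → 0x0 << 0 → word 0x4a50
word = 0x4a50 → big-endian bytes:
  [0]=0x4a  [1]=0x50

4a 50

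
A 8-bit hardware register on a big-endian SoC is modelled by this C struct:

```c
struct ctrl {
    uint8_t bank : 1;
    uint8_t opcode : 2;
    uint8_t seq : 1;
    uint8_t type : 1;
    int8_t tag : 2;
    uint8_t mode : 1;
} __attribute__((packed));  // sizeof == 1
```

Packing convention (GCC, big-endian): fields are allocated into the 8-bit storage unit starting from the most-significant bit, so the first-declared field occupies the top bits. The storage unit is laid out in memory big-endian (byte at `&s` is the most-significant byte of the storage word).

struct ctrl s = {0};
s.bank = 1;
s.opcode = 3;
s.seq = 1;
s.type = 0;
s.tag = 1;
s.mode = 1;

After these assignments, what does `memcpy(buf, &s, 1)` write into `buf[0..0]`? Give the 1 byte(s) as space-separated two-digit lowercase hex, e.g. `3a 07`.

f3

bank (1b) val=1 bits=0x1 at bit 7: 0x80
opcode (2b) val=3 bits=0x3 at bit 5: 0xe0
seq (1b) val=1 bits=0x1 at bit 4: 0xf0
type (1b) val=0 bits=0x0 at bit 3: 0xf0
tag (2b) val=1 bits=0x1 at bit 1: 0xf2
mode (1b) val=1 bits=0x1 at bit 0: 0xf3
word = 0xf3 → big-endian bytes:
  [0]=0xf3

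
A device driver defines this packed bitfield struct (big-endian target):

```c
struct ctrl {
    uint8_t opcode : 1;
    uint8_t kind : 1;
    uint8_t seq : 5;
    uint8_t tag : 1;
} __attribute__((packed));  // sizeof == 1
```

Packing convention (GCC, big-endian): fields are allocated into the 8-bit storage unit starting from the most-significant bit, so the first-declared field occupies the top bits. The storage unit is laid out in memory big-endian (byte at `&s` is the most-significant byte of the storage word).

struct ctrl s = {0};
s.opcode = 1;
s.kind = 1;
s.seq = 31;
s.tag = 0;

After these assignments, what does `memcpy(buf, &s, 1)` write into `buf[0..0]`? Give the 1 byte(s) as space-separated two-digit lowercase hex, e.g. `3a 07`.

fe

[7+:1] opcode=1 & 0x1 = 0x1; word=0x80
[6+:1] kind=1 & 0x1 = 0x1; word=0xc0
[1+:5] seq=31 & 0x1f = 0x1f; word=0xfe
[0+:1] tag=0 & 0x1 = 0x0; word=0xfe
word = 0xfe → big-endian bytes:
  [0]=0xfe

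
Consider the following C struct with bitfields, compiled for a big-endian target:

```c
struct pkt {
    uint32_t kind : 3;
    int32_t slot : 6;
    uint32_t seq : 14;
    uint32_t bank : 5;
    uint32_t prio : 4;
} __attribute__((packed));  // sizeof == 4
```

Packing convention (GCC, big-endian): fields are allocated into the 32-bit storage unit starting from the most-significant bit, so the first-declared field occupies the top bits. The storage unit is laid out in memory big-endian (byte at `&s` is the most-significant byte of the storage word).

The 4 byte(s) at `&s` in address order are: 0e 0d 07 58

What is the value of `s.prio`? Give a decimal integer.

8

[0]=0x0e [1]=0x0d [2]=0x07 [3]=0x58 (big-endian) → word 0x0e0d0758
kind [29+:3] = (word>>29) & 0x7 = 0
slot [23+:6] = (word>>23) & 0x3f = 28
seq [9+:14] = (word>>9) & 0x3fff = 1667
bank [4+:5] = (word>>4) & 0x1f = 21
prio [0+:4] = (word>>0) & 0xf = 8  ←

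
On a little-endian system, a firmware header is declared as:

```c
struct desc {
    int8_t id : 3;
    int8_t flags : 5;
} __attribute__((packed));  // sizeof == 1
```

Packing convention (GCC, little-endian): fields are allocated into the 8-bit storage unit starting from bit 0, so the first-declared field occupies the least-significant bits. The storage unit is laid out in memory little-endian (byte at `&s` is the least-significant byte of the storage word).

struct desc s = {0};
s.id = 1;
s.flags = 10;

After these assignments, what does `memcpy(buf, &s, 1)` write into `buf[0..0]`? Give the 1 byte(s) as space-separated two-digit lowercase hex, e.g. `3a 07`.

51

[0+:3] id=1 & 0x7 = 0x1; word=0x01
[3+:5] flags=10 & 0x1f = 0xa; word=0x51
word = 0x51 → little-endian bytes:
  [0]=0x51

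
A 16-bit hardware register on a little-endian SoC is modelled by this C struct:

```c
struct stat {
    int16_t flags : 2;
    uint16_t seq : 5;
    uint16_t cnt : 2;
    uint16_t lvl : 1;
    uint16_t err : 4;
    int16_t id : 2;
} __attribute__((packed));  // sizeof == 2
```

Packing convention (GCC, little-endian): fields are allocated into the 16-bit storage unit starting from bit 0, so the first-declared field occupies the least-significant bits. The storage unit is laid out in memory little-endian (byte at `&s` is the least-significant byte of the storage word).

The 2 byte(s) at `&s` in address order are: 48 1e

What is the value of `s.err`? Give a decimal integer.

7

[0]=0x48 [1]=0x1e (little-endian) → word 0x1e48
flags:2 @ bit 0 → (0x1e48>>0)&0x3 = 0x0
seq:5 @ bit 2 → (0x1e48>>2)&0x1f = 0x12
cnt:2 @ bit 7 → (0x1e48>>7)&0x3 = 0x0
lvl:1 @ bit 9 → (0x1e48>>9)&0x1 = 0x1
err:4 @ bit 10 → (0x1e48>>10)&0xf = 0x7  ←
id:2 @ bit 14 → (0x1e48>>14)&0x3 = 0x0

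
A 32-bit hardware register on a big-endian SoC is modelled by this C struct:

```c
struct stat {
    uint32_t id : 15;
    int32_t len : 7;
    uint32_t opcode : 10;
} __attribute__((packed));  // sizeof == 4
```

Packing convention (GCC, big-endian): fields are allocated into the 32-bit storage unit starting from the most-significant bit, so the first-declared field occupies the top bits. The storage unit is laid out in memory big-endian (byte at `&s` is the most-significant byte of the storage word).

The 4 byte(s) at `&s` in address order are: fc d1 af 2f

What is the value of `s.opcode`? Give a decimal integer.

[0]=0xfc [1]=0xd1 [2]=0xaf [3]=0x2f (big-endian) → word 0xfcd1af2f
id [17+:15] = (word>>17) & 0x7fff = 32360
len [10+:7] = (word>>10) & 0x7f = 107
opcode [0+:10] = (word>>0) & 0x3ff = 815  ←

815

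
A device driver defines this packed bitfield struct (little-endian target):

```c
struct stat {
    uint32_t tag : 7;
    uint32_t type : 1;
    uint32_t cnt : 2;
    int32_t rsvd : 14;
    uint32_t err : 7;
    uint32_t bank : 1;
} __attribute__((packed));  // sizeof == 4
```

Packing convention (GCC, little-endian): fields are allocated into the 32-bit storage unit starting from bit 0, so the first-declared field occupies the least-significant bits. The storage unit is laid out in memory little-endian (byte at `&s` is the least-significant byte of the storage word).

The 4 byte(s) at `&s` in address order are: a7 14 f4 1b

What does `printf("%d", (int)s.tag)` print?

[0]=0xa7 [1]=0x14 [2]=0xf4 [3]=0x1b (little-endian) → word 0x1bf414a7
tag [0+:7] = (word>>0) & 0x7f = 39  ←
type [7+:1] = (word>>7) & 0x1 = 1
cnt [8+:2] = (word>>8) & 0x3 = 0
rsvd [10+:14] = (word>>10) & 0x3fff = 15621
err [24+:7] = (word>>24) & 0x7f = 27
bank [31+:1] = (word>>31) & 0x1 = 0

39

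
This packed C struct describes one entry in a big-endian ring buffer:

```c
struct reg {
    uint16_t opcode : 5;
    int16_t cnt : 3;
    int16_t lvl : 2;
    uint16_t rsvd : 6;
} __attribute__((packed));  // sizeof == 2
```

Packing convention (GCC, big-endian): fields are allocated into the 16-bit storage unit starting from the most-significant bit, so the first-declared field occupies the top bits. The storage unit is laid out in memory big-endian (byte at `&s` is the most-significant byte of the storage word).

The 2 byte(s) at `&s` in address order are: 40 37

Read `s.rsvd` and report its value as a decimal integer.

55

[0]=0x40 [1]=0x37 (big-endian) → word 0x4037
opcode:5 @ bit 11 → (0x4037>>11)&0x1f = 0x8
cnt:3 @ bit 8 → (0x4037>>8)&0x7 = 0x0
lvl:2 @ bit 6 → (0x4037>>6)&0x3 = 0x0
rsvd:6 @ bit 0 → (0x4037>>0)&0x3f = 0x37  ←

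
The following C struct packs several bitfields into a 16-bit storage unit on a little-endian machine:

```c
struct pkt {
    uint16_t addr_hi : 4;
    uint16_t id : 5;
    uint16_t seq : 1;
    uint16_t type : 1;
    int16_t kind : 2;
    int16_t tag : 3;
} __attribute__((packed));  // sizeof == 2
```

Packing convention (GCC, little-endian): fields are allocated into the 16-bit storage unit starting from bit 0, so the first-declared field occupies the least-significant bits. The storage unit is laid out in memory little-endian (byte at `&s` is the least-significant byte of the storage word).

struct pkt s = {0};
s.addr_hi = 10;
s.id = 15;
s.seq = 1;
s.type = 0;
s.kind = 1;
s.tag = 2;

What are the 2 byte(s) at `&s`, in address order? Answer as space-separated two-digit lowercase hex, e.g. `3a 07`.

addr_hi:4 = 10 → 0xa << 0 → word 0x000a
id:5 = 15 → 0xf << 4 → word 0x00fa
seq:1 = 1 → 0x1 << 9 → word 0x02fa
type:1 = 0 → 0x0 << 10 → word 0x02fa
kind:2 = 1 → 0x1 << 11 → word 0x0afa
tag:3 = 2 → 0x2 << 13 → word 0x4afa
word = 0x4afa → little-endian bytes:
  [0]=0xfa  [1]=0x4a

fa 4a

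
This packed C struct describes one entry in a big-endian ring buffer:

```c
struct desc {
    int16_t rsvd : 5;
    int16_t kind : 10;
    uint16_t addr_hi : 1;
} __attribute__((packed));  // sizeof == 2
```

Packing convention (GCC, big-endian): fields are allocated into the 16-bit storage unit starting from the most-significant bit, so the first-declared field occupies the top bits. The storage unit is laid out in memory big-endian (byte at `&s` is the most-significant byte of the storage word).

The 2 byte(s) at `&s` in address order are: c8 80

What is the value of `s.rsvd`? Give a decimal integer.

-7

[0]=0xc8 [1]=0x80 (big-endian) → word 0xc880
rsvd [11+:5] = (word>>11) & 0x1f = 25  ←
kind [1+:10] = (word>>1) & 0x3ff = 64
addr_hi [0+:1] = (word>>0) & 0x1 = 0
rsvd signed 5b, MSB=1: 25 - 32 = -7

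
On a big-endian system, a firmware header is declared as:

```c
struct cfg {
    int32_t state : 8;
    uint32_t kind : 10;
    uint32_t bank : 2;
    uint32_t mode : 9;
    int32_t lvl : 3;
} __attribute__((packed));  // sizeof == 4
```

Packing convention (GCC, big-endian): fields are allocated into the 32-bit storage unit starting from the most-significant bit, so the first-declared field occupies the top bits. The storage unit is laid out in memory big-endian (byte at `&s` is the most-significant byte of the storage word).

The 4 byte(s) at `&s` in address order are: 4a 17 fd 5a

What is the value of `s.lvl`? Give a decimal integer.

2

[0]=0x4a [1]=0x17 [2]=0xfd [3]=0x5a (big-endian) → word 0x4a17fd5a
state [24+:8] = (word>>24) & 0xff = 74
kind [14+:10] = (word>>14) & 0x3ff = 95
bank [12+:2] = (word>>12) & 0x3 = 3
mode [3+:9] = (word>>3) & 0x1ff = 427
lvl [0+:3] = (word>>0) & 0x7 = 2  ←
lvl signed 3b, MSB=0: value = 2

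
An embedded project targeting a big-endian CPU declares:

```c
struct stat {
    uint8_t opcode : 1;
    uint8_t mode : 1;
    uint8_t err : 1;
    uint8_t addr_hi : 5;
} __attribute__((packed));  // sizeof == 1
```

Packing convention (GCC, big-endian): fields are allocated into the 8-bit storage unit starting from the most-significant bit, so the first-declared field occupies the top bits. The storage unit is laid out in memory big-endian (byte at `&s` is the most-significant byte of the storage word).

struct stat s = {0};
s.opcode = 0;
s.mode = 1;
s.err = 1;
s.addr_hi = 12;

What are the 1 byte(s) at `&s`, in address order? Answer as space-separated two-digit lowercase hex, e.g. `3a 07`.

6c

[7+:1] opcode=0 & 0x1 = 0x0; word=0x00
[6+:1] mode=1 & 0x1 = 0x1; word=0x40
[5+:1] err=1 & 0x1 = 0x1; word=0x60
[0+:5] addr_hi=12 & 0x1f = 0xc; word=0x6c
word = 0x6c → big-endian bytes:
  [0]=0x6c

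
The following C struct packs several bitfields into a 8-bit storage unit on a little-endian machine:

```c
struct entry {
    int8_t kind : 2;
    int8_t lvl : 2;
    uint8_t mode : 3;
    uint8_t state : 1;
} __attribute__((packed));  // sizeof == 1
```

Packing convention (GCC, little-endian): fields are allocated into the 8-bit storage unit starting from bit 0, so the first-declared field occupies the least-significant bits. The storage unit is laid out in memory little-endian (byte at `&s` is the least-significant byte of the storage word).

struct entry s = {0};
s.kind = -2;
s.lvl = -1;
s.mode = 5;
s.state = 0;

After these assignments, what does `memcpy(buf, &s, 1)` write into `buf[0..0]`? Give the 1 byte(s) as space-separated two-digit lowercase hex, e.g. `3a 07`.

[0+:2] kind=-2 & 0x3 = 0x2; word=0x02
[2+:2] lvl=-1 & 0x3 = 0x3; word=0x0e
[4+:3] mode=5 & 0x7 = 0x5; word=0x5e
[7+:1] state=0 & 0x1 = 0x0; word=0x5e
word = 0x5e → little-endian bytes:
  [0]=0x5e

5e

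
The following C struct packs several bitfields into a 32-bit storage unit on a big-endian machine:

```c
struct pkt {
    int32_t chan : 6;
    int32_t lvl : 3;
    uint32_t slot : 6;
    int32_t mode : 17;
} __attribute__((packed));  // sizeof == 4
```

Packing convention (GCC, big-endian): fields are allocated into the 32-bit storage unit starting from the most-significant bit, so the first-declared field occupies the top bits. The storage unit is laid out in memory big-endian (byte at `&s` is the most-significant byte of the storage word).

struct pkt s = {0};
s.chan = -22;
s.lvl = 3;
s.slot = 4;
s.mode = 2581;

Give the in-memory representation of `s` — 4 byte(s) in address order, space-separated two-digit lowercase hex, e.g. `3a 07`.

chan (6b) val=-22 bits=0x2a at bit 26: 0xa8000000
lvl (3b) val=3 bits=0x3 at bit 23: 0xa9800000
slot (6b) val=4 bits=0x4 at bit 17: 0xa9880000
mode (17b) val=2581 bits=0xa15 at bit 0: 0xa9880a15
word = 0xa9880a15 → big-endian bytes:
  [0]=0xa9  [1]=0x88  [2]=0x0a  [3]=0x15

a9 88 0a 15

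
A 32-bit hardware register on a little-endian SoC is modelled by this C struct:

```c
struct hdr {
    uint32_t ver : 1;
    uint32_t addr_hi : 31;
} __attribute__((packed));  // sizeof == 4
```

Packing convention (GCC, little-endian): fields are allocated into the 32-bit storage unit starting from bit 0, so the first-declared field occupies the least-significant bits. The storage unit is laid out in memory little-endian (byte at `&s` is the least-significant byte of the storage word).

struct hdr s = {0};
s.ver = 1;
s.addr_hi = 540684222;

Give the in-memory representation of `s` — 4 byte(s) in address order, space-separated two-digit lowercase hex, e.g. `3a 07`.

7d 5f 74 40

ver:1 = 1 → 0x1 << 0 → word 0x00000001
addr_hi:31 = 540684222 → 0x203a2fbe << 1 → word 0x40745f7d
word = 0x40745f7d → little-endian bytes:
  [0]=0x7d  [1]=0x5f  [2]=0x74  [3]=0x40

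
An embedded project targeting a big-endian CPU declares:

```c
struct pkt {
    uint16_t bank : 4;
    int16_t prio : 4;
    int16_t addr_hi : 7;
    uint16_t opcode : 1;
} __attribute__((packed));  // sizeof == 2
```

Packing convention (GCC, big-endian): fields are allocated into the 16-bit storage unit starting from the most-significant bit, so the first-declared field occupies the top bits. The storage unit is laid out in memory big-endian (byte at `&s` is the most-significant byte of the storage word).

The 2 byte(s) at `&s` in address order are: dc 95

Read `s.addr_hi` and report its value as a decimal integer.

[0]=0xdc [1]=0x95 (big-endian) → word 0xdc95
bank:4 @ bit 12 → (0xdc95>>12)&0xf = 0xd
prio:4 @ bit 8 → (0xdc95>>8)&0xf = 0xc
addr_hi:7 @ bit 1 → (0xdc95>>1)&0x7f = 0x4a  ←
opcode:1 @ bit 0 → (0xdc95>>0)&0x1 = 0x1
addr_hi signed 7b, MSB=1: 74 - 128 = -54

-54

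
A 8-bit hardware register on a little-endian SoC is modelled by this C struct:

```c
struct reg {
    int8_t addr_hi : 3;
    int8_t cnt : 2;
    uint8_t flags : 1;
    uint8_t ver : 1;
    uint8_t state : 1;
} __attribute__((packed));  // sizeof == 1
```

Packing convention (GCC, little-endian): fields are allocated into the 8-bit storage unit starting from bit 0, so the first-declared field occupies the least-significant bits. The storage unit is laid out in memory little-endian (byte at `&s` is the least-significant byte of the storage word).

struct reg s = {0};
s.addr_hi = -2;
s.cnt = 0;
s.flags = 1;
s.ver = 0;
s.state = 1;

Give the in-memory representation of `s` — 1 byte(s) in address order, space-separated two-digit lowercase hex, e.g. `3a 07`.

addr_hi:3 = -2 → 0x6 << 0 → word 0x06
cnt:2 = 0 → 0x0 << 3 → word 0x06
flags:1 = 1 → 0x1 << 5 → word 0x26
ver:1 = 0 → 0x0 << 6 → word 0x26
state:1 = 1 → 0x1 << 7 → word 0xa6
word = 0xa6 → little-endian bytes:
  [0]=0xa6

a6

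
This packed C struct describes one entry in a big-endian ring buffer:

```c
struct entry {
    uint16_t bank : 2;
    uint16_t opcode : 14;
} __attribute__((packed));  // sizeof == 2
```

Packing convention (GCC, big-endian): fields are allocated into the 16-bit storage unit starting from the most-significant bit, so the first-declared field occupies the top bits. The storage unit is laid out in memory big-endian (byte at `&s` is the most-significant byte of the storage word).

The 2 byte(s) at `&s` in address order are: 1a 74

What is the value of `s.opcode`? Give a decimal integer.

6772

[0]=0x1a [1]=0x74 (big-endian) → word 0x1a74
bank [14+:2] = (word>>14) & 0x3 = 0
opcode [0+:14] = (word>>0) & 0x3fff = 6772  ←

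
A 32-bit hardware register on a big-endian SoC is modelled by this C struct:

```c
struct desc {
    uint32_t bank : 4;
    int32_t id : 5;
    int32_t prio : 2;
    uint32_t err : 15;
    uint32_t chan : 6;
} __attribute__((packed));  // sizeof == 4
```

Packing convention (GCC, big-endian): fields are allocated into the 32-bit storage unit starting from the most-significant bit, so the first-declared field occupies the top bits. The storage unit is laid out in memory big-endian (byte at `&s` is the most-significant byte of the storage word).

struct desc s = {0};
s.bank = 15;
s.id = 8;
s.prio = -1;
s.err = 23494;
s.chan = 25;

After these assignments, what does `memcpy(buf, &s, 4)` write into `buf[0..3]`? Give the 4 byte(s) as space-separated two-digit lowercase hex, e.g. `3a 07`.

f4 76 f1 99

bank (4b) val=15 bits=0xf at bit 28: 0xf0000000
id (5b) val=8 bits=0x8 at bit 23: 0xf4000000
prio (2b) val=-1 bits=0x3 at bit 21: 0xf4600000
err (15b) val=23494 bits=0x5bc6 at bit 6: 0xf476f180
chan (6b) val=25 bits=0x19 at bit 0: 0xf476f199
word = 0xf476f199 → big-endian bytes:
  [0]=0xf4  [1]=0x76  [2]=0xf1  [3]=0x99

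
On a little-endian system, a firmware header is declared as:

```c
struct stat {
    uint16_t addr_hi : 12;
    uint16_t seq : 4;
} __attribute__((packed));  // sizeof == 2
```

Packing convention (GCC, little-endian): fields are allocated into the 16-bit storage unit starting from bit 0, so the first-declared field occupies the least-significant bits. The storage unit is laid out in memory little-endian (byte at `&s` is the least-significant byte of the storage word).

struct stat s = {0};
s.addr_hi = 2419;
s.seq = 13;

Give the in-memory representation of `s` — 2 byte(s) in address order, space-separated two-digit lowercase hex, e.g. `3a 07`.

[0+:12] addr_hi=2419 & 0xfff = 0x973; word=0x0973
[12+:4] seq=13 & 0xf = 0xd; word=0xd973
word = 0xd973 → little-endian bytes:
  [0]=0x73  [1]=0xd9

73 d9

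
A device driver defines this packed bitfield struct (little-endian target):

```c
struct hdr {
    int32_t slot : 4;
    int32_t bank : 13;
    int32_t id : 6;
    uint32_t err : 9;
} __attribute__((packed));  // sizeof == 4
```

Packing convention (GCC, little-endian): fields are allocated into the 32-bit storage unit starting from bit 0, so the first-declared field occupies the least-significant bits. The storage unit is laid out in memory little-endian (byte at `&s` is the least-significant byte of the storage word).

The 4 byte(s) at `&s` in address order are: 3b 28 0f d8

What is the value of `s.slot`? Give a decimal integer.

[0]=0x3b [1]=0x28 [2]=0x0f [3]=0xd8 (little-endian) → word 0xd80f283b
slot [0+:4] = (word>>0) & 0xf = 11  ←
bank [4+:13] = (word>>4) & 0x1fff = 4739
id [17+:6] = (word>>17) & 0x3f = 7
err [23+:9] = (word>>23) & 0x1ff = 432
slot signed 4b, MSB=1: 11 - 16 = -5

-5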